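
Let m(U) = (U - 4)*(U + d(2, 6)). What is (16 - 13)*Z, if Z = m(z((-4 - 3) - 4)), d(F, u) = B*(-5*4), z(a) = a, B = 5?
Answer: 4995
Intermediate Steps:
d(F, u) = -100 (d(F, u) = 5*(-5*4) = 5*(-20) = -100)
m(U) = (-100 + U)*(-4 + U) (m(U) = (U - 4)*(U - 100) = (-4 + U)*(-100 + U) = (-100 + U)*(-4 + U))
Z = 1665 (Z = 400 + ((-4 - 3) - 4)² - 104*((-4 - 3) - 4) = 400 + (-7 - 4)² - 104*(-7 - 4) = 400 + (-11)² - 104*(-11) = 400 + 121 + 1144 = 1665)
(16 - 13)*Z = (16 - 13)*1665 = 3*1665 = 4995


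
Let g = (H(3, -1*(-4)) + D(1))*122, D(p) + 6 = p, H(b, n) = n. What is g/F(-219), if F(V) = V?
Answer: 122/219 ≈ 0.55708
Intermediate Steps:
D(p) = -6 + p
g = -122 (g = (-1*(-4) + (-6 + 1))*122 = (4 - 5)*122 = -1*122 = -122)
g/F(-219) = -122/(-219) = -122*(-1/219) = 122/219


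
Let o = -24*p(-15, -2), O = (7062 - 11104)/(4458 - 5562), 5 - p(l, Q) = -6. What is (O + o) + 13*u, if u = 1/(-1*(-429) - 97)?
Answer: -11925887/45816 ≈ -260.30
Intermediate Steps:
u = 1/332 (u = 1/(429 - 97) = 1/332 ≈ 0.0030120)
p(l, Q) = 11 (p(l, Q) = 5 - 1*(-6) = 5 + 6 = 11)
O = 2021/552 (O = -4042/(-1104) = -4042*(-1/1104) = 2021/552 ≈ 3.6612)
o = -264 (o = -24*11 = -264)
(O + o) + 13*u = (2021/552 - 264) + 13*(1/332) = -143707/552 + 13/332 = -11925887/45816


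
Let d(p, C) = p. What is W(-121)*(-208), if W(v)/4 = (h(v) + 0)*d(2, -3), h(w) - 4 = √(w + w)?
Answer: -6656 - 18304*I*√2 ≈ -6656.0 - 25886.0*I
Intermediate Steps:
h(w) = 4 + √2*√w (h(w) = 4 + √(w + w) = 4 + √(2*w) = 4 + √2*√w)
W(v) = 32 + 8*√2*√v (W(v) = 4*(((4 + √2*√v) + 0)*2) = 4*((4 + √2*√v)*2) = 4*(8 + 2*√2*√v) = 32 + 8*√2*√v)
W(-121)*(-208) = (32 + 8*√2*√(-121))*(-208) = (32 + 8*√2*(11*I))*(-208) = (32 + 88*I*√2)*(-208) = -6656 - 18304*I*√2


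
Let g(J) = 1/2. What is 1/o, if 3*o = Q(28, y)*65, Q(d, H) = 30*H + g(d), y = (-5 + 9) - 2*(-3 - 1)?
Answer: 6/46865 ≈ 0.00012803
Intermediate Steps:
g(J) = 1/2
y = 12 (y = 4 - 2*(-4) = 4 + 8 = 12)
Q(d, H) = 1/2 + 30*H (Q(d, H) = 30*H + 1/2 = 1/2 + 30*H)
o = 46865/6 (o = ((1/2 + 30*12)*65)/3 = ((1/2 + 360)*65)/3 = ((721/2)*65)/3 = (1/3)*(46865/2) = 46865/6 ≈ 7810.8)
1/o = 1/(46865/6) = 6/46865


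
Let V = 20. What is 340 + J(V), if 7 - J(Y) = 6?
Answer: 341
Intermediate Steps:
J(Y) = 1 (J(Y) = 7 - 1*6 = 7 - 6 = 1)
340 + J(V) = 340 + 1 = 341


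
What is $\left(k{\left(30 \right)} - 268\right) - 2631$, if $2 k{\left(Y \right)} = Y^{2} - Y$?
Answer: $-2464$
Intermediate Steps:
$k{\left(Y \right)} = \frac{Y^{2}}{2} - \frac{Y}{2}$ ($k{\left(Y \right)} = \frac{Y^{2} - Y}{2} = \frac{Y^{2}}{2} - \frac{Y}{2}$)
$\left(k{\left(30 \right)} - 268\right) - 2631 = \left(\frac{1}{2} \cdot 30 \left(-1 + 30\right) - 268\right) - 2631 = \left(\frac{1}{2} \cdot 30 \cdot 29 - 268\right) - 2631 = \left(435 - 268\right) - 2631 = 167 - 2631 = -2464$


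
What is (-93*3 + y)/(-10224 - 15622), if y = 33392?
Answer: -33113/25846 ≈ -1.2812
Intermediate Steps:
(-93*3 + y)/(-10224 - 15622) = (-93*3 + 33392)/(-10224 - 15622) = (-279 + 33392)/(-25846) = 33113*(-1/25846) = -33113/25846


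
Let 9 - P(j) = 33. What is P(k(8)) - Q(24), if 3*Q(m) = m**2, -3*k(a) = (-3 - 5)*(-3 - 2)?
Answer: -216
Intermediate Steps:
k(a) = -40/3 (k(a) = -(-3 - 5)*(-3 - 2)/3 = -(-8)*(-5)/3 = -1/3*40 = -40/3)
P(j) = -24 (P(j) = 9 - 1*33 = 9 - 33 = -24)
Q(m) = m**2/3
P(k(8)) - Q(24) = -24 - 24**2/3 = -24 - 576/3 = -24 - 1*192 = -24 - 192 = -216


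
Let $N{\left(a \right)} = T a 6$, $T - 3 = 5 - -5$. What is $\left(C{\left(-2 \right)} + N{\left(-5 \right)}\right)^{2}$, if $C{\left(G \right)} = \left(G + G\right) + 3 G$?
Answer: $160000$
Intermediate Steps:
$T = 13$ ($T = 3 + \left(5 - -5\right) = 3 + \left(5 + 5\right) = 3 + 10 = 13$)
$N{\left(a \right)} = 78 a$ ($N{\left(a \right)} = 13 a 6 = 78 a$)
$C{\left(G \right)} = 5 G$ ($C{\left(G \right)} = 2 G + 3 G = 5 G$)
$\left(C{\left(-2 \right)} + N{\left(-5 \right)}\right)^{2} = \left(5 \left(-2\right) + 78 \left(-5\right)\right)^{2} = \left(-10 - 390\right)^{2} = \left(-400\right)^{2} = 160000$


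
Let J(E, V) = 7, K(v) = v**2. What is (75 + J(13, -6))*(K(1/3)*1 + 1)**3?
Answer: 82000/729 ≈ 112.48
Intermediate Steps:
(75 + J(13, -6))*(K(1/3)*1 + 1)**3 = (75 + 7)*((1/3)**2*1 + 1)**3 = 82*((1/3)**2*1 + 1)**3 = 82*((1/9)*1 + 1)**3 = 82*(1/9 + 1)**3 = 82*(10/9)**3 = 82*(1000/729) = 82000/729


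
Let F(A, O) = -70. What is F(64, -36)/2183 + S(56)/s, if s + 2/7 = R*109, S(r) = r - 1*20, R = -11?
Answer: -1137766/18326285 ≈ -0.062084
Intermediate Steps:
S(r) = -20 + r (S(r) = r - 20 = -20 + r)
s = -8395/7 (s = -2/7 - 11*109 = -2/7 - 1199 = -8395/7 ≈ -1199.3)
F(64, -36)/2183 + S(56)/s = -70/2183 + (-20 + 56)/(-8395/7) = -70*1/2183 + 36*(-7/8395) = -70/2183 - 252/8395 = -1137766/18326285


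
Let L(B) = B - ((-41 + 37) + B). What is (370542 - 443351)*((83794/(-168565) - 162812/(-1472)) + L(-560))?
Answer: -515370692856547/62031920 ≈ -8.3082e+6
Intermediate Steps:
L(B) = 4 (L(B) = B - (-4 + B) = B + (4 - B) = 4)
(370542 - 443351)*((83794/(-168565) - 162812/(-1472)) + L(-560)) = (370542 - 443351)*((83794/(-168565) - 162812/(-1472)) + 4) = -72809*((83794*(-1/168565) - 162812*(-1/1472)) + 4) = -72809*((-83794/168565 + 40703/368) + 4) = -72809*(6830265003/62031920 + 4) = -72809*7078392683/62031920 = -515370692856547/62031920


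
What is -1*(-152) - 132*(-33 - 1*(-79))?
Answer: -5920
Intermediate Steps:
-1*(-152) - 132*(-33 - 1*(-79)) = 152 - 132*(-33 + 79) = 152 - 132*46 = 152 - 6072 = -5920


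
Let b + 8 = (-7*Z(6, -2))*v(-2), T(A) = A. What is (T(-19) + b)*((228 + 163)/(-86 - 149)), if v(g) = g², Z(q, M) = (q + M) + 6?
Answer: 120037/235 ≈ 510.80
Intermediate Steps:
Z(q, M) = 6 + M + q (Z(q, M) = (M + q) + 6 = 6 + M + q)
b = -288 (b = -8 - 7*(6 - 2 + 6)*(-2)² = -8 - 7*10*4 = -8 - 70*4 = -8 - 280 = -288)
(T(-19) + b)*((228 + 163)/(-86 - 149)) = (-19 - 288)*((228 + 163)/(-86 - 149)) = -120037/(-235) = -120037*(-1)/235 = -307*(-391/235) = 120037/235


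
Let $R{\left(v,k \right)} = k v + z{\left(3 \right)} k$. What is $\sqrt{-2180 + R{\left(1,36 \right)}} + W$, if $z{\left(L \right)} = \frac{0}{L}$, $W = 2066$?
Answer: $2066 + 4 i \sqrt{134} \approx 2066.0 + 46.303 i$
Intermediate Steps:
$z{\left(L \right)} = 0$
$R{\left(v,k \right)} = k v$ ($R{\left(v,k \right)} = k v + 0 k = k v + 0 = k v$)
$\sqrt{-2180 + R{\left(1,36 \right)}} + W = \sqrt{-2180 + 36 \cdot 1} + 2066 = \sqrt{-2180 + 36} + 2066 = \sqrt{-2144} + 2066 = 4 i \sqrt{134} + 2066 = 2066 + 4 i \sqrt{134}$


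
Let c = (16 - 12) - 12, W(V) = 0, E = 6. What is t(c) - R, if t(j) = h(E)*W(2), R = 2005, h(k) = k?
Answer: -2005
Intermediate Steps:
c = -8 (c = 4 - 12 = -8)
t(j) = 0 (t(j) = 6*0 = 0)
t(c) - R = 0 - 1*2005 = 0 - 2005 = -2005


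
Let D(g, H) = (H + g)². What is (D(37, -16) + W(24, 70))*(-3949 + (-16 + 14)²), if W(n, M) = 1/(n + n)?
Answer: -27837235/16 ≈ -1.7398e+6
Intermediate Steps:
W(n, M) = 1/(2*n)
(D(37, -16) + W(24, 70))*(-3949 + (-16 + 14)²) = ((-16 + 37)² + (½)/24)*(-3949 + (-16 + 14)²) = (21² + (½)*(1/24))*(-3949 + (-2)²) = (441 + 1/48)*(-3949 + 4) = (21169/48)*(-3945) = -27837235/16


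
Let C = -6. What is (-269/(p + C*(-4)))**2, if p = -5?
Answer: 72361/361 ≈ 200.45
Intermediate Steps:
(-269/(p + C*(-4)))**2 = (-269/(-5 - 6*(-4)))**2 = (-269/(-5 + 24))**2 = (-269/19)**2 = 72361/361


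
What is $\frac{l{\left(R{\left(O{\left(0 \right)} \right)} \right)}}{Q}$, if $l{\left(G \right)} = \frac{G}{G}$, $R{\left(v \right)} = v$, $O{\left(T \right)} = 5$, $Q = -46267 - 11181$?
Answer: $- \frac{1}{57448} \approx -1.7407 \cdot 10^{-5}$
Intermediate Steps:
$Q = -57448$ ($Q = -46267 - 11181 = -57448$)
$l{\left(G \right)} = 1$
$\frac{l{\left(R{\left(O{\left(0 \right)} \right)} \right)}}{Q} = 1 \frac{1}{-57448} = 1 \left(- \frac{1}{57448}\right) = - \frac{1}{57448}$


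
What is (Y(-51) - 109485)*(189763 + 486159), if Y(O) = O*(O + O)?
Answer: -70487173926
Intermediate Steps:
Y(O) = 2*O**2 (Y(O) = O*(2*O) = 2*O**2)
(Y(-51) - 109485)*(189763 + 486159) = (2*(-51)**2 - 109485)*(189763 + 486159) = (2*2601 - 109485)*675922 = (5202 - 109485)*675922 = -104283*675922 = -70487173926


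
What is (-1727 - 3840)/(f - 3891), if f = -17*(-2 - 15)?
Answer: 5567/3602 ≈ 1.5455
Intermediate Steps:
f = 289 (f = -17*(-17) = 289)
(-1727 - 3840)/(f - 3891) = (-1727 - 3840)/(289 - 3891) = -5567/(-3602) = -5567*(-1/3602) = 5567/3602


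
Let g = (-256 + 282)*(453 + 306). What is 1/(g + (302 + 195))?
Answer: 1/20231 ≈ 4.9429e-5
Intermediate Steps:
g = 19734 (g = 26*759 = 19734)
1/(g + (302 + 195)) = 1/(19734 + (302 + 195)) = 1/(19734 + 497) = 1/20231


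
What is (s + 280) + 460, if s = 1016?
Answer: 1756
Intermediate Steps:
(s + 280) + 460 = (1016 + 280) + 460 = 1296 + 460 = 1756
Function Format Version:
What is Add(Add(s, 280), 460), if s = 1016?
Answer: 1756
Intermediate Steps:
Add(Add(s, 280), 460) = Add(Add(1016, 280), 460) = Add(1296, 460) = 1756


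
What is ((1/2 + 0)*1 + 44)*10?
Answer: 445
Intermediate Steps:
((1/2 + 0)*1 + 44)*10 = ((1/2)*1 + 44)*10 = (1/2 + 44)*10 = (89/2)*10 = 445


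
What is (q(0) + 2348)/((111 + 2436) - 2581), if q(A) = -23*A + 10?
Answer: -1179/17 ≈ -69.353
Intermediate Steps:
q(A) = 10 - 23*A
(q(0) + 2348)/((111 + 2436) - 2581) = ((10 - 23*0) + 2348)/((111 + 2436) - 2581) = ((10 + 0) + 2348)/(2547 - 2581) = (10 + 2348)/(-34) = 2358*(-1/34) = -1179/17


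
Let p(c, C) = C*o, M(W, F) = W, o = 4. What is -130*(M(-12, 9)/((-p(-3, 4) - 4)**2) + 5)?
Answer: -6461/10 ≈ -646.10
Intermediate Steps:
p(c, C) = 4*C (p(c, C) = C*4 = 4*C)
-130*(M(-12, 9)/((-p(-3, 4) - 4)**2) + 5) = -130*(-12/(-4*4 - 4)**2 + 5) = -130*(-12/(-1*16 - 4)**2 + 5) = -130*(-12/(-16 - 4)**2 + 5) = -130*(-12/((-20)**2) + 5) = -130*(-12/400 + 5) = -130*(-12*1/400 + 5) = -130*(-3/100 + 5) = -130*497/100 = -6461/10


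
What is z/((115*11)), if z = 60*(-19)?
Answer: -228/253 ≈ -0.90119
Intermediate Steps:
z = -1140
z/((115*11)) = -1140/(115*11) = -1140/1265 = -1140*1/1265 = -228/253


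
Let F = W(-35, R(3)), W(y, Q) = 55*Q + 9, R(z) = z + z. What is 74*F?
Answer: 25086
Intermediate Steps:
R(z) = 2*z
W(y, Q) = 9 + 55*Q
F = 339 (F = 9 + 55*(2*3) = 9 + 55*6 = 9 + 330 = 339)
74*F = 74*339 = 25086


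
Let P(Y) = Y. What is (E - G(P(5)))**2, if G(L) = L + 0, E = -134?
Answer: 19321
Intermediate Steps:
G(L) = L
(E - G(P(5)))**2 = (-134 - 1*5)**2 = (-134 - 5)**2 = (-139)**2 = 19321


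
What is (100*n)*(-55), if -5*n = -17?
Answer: -18700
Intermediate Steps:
n = 17/5 (n = -⅕*(-17) = 17/5 ≈ 3.4000)
(100*n)*(-55) = (100*(17/5))*(-55) = 340*(-55) = -18700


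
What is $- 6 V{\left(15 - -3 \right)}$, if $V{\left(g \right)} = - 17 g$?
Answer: $1836$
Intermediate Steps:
$- 6 V{\left(15 - -3 \right)} = - 6 \left(- 17 \left(15 - -3\right)\right) = - 6 \left(- 17 \left(15 + 3\right)\right) = - 6 \left(\left(-17\right) 18\right) = \left(-6\right) \left(-306\right) = 1836$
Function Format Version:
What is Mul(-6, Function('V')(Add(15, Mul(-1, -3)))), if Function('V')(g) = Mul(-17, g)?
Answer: 1836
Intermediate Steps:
Mul(-6, Function('V')(Add(15, Mul(-1, -3)))) = Mul(-6, Mul(-17, Add(15, Mul(-1, -3)))) = Mul(-6, Mul(-17, Add(15, 3))) = Mul(-6, Mul(-17, 18)) = Mul(-6, -306) = 1836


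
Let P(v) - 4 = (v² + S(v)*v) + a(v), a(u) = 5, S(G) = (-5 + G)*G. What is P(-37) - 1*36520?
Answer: -92640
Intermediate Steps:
S(G) = G*(-5 + G)
P(v) = 9 + v² + v²*(-5 + v) (P(v) = 4 + ((v² + (v*(-5 + v))*v) + 5) = 4 + ((v² + v²*(-5 + v)) + 5) = 4 + (5 + v² + v²*(-5 + v)) = 9 + v² + v²*(-5 + v))
P(-37) - 1*36520 = (9 + (-37)³ - 4*(-37)²) - 1*36520 = (9 - 50653 - 4*1369) - 36520 = (9 - 50653 - 5476) - 36520 = -56120 - 36520 = -92640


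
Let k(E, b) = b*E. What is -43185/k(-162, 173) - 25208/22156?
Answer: 20860621/51745338 ≈ 0.40314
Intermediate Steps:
k(E, b) = E*b
-43185/k(-162, 173) - 25208/22156 = -43185/((-162*173)) - 25208/22156 = -43185/(-28026) - 25208*1/22156 = -43185*(-1/28026) - 6302/5539 = 14395/9342 - 6302/5539 = 20860621/51745338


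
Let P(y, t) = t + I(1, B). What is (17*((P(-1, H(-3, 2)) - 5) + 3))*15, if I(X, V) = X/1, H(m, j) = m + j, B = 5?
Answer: -510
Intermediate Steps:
H(m, j) = j + m
I(X, V) = X (I(X, V) = X*1 = X)
P(y, t) = 1 + t (P(y, t) = t + 1 = 1 + t)
(17*((P(-1, H(-3, 2)) - 5) + 3))*15 = (17*(((1 + (2 - 3)) - 5) + 3))*15 = (17*(((1 - 1) - 5) + 3))*15 = (17*((0 - 5) + 3))*15 = (17*(-5 + 3))*15 = (17*(-2))*15 = -34*15 = -510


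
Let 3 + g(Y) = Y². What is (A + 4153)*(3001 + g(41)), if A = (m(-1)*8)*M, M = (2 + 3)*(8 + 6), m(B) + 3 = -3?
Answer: 3710447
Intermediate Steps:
m(B) = -6 (m(B) = -3 - 3 = -6)
g(Y) = -3 + Y²
M = 70 (M = 5*14 = 70)
A = -3360 (A = -6*8*70 = -48*70 = -3360)
(A + 4153)*(3001 + g(41)) = (-3360 + 4153)*(3001 + (-3 + 41²)) = 793*(3001 + (-3 + 1681)) = 793*(3001 + 1678) = 793*4679 = 3710447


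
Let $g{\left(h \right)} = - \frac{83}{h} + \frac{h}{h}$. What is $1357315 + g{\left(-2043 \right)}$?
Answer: $\frac{2772996671}{2043} \approx 1.3573 \cdot 10^{6}$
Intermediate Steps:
$g{\left(h \right)} = 1 - \frac{83}{h}$ ($g{\left(h \right)} = - \frac{83}{h} + 1 = 1 - \frac{83}{h}$)
$1357315 + g{\left(-2043 \right)} = 1357315 + \frac{-83 - 2043}{-2043} = 1357315 - - \frac{2126}{2043} = 1357315 + \frac{2126}{2043} = \frac{2772996671}{2043}$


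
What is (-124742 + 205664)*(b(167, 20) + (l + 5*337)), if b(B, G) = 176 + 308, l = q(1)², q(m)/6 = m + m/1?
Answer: 187172586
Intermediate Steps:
q(m) = 12*m (q(m) = 6*(m + m/1) = 6*(m + m*1) = 6*(m + m) = 6*(2*m) = 12*m)
l = 144 (l = (12*1)² = 12² = 144)
b(B, G) = 484
(-124742 + 205664)*(b(167, 20) + (l + 5*337)) = (-124742 + 205664)*(484 + (144 + 5*337)) = 80922*(484 + (144 + 1685)) = 80922*(484 + 1829) = 80922*2313 = 187172586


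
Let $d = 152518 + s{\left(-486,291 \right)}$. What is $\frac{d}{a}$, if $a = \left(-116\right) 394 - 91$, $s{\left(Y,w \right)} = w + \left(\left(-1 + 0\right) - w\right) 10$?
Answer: $- \frac{49963}{15265} \approx -3.273$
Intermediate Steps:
$s{\left(Y,w \right)} = -10 - 9 w$ ($s{\left(Y,w \right)} = w + \left(-1 - w\right) 10 = w - \left(10 + 10 w\right) = -10 - 9 w$)
$d = 149889$ ($d = 152518 - 2629 = 149889$)
$a = -45795$ ($a = -45704 - 91 = -45795$)
$\frac{d}{a} = \frac{149889}{-45795} = 149889 \left(- \frac{1}{45795}\right) = - \frac{49963}{15265}$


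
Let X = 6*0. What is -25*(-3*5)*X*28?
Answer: 0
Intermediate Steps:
X = 0
-25*(-3*5)*X*28 = -25*(-3*5)*0*28 = -(-375)*0*28 = -25*0*28 = 0*28 = 0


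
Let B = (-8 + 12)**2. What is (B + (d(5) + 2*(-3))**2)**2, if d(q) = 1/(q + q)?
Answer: 25816561/10000 ≈ 2581.7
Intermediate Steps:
d(q) = 1/(2*q)
B = 16 (B = 4**2 = 16)
(B + (d(5) + 2*(-3))**2)**2 = (16 + ((1/2)/5 + 2*(-3))**2)**2 = (16 + ((1/2)*(1/5) - 6)**2)**2 = (16 + (1/10 - 6)**2)**2 = (16 + (-59/10)**2)**2 = (16 + 3481/100)**2 = (5081/100)**2 = 25816561/10000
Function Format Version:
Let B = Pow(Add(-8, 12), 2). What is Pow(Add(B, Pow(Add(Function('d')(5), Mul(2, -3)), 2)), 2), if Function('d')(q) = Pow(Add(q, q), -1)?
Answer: Rational(25816561, 10000) ≈ 2581.7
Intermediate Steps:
Function('d')(q) = Mul(Rational(1, 2), Pow(q, -1)) (Function('d')(q) = Pow(Mul(2, q), -1) = Mul(Rational(1, 2), Pow(q, -1)))
B = 16 (B = Pow(4, 2) = 16)
Pow(Add(B, Pow(Add(Function('d')(5), Mul(2, -3)), 2)), 2) = Pow(Add(16, Pow(Add(Mul(Rational(1, 2), Pow(5, -1)), Mul(2, -3)), 2)), 2) = Pow(Add(16, Pow(Add(Mul(Rational(1, 2), Rational(1, 5)), -6), 2)), 2) = Pow(Add(16, Pow(Add(Rational(1, 10), -6), 2)), 2) = Pow(Add(16, Pow(Rational(-59, 10), 2)), 2) = Pow(Add(16, Rational(3481, 100)), 2) = Pow(Rational(5081, 100), 2) = Rational(25816561, 10000)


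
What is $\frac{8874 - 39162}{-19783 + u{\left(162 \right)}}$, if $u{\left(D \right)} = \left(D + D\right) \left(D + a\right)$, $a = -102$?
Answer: $\frac{30288}{343} \approx 88.303$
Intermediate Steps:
$u{\left(D \right)} = 2 D \left(-102 + D\right)$ ($u{\left(D \right)} = \left(D + D\right) \left(D - 102\right) = 2 D \left(-102 + D\right)$)
$\frac{8874 - 39162}{-19783 + u{\left(162 \right)}} = \frac{8874 - 39162}{-19783 + 2 \cdot 162 \left(-102 + 162\right)} = - \frac{30288}{-19783 + 2 \cdot 162 \cdot 60} = - \frac{30288}{-19783 + 19440} = - \frac{30288}{-343} = \left(-30288\right) \left(- \frac{1}{343}\right) = \frac{30288}{343}$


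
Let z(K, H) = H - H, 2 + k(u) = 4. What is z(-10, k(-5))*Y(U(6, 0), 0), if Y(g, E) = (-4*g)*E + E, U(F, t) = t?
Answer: 0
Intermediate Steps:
k(u) = 2 (k(u) = -2 + 4 = 2)
Y(g, E) = E - 4*E*g (Y(g, E) = -4*E*g + E = E - 4*E*g)
z(K, H) = 0
z(-10, k(-5))*Y(U(6, 0), 0) = 0*(0*(1 - 4*0)) = 0*(0*(1 + 0)) = 0*(0*1) = 0*0 = 0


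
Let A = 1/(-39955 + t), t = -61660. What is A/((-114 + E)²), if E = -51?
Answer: -1/2766468375 ≈ -3.6147e-10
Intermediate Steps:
A = -1/101615 (A = 1/(-39955 - 61660) = 1/(-101615) = -1/101615 ≈ -9.8411e-6)
A/((-114 + E)²) = -1/(101615*(-114 - 51)²) = -1/(101615*((-165)²)) = -1/101615/27225 = -1/101615*1/27225 = -1/2766468375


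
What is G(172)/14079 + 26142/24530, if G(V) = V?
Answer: 186136189/172678935 ≈ 1.0779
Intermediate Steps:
G(172)/14079 + 26142/24530 = 172/14079 + 26142/24530 = 172*(1/14079) + 26142*(1/24530) = 172/14079 + 13071/12265 = 186136189/172678935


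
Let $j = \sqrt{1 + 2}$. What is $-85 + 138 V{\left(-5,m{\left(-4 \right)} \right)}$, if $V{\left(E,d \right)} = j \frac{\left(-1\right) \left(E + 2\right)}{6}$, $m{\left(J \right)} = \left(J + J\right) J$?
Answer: $-85 + 69 \sqrt{3} \approx 34.511$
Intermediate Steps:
$m{\left(J \right)} = 2 J^{2}$ ($m{\left(J \right)} = 2 J J = 2 J^{2}$)
$j = \sqrt{3} \approx 1.732$
$V{\left(E,d \right)} = \sqrt{3} \left(- \frac{1}{3} - \frac{E}{6}\right)$ ($V{\left(E,d \right)} = \sqrt{3} \frac{\left(-1\right) \left(E + 2\right)}{6} = \sqrt{3} - (2 + E) \frac{1}{6} = \sqrt{3} \left(-2 - E\right) \frac{1}{6} = \sqrt{3} \left(- \frac{1}{3} - \frac{E}{6}\right)$)
$-85 + 138 V{\left(-5,m{\left(-4 \right)} \right)} = -85 + 138 \frac{\sqrt{3} \left(-2 - -5\right)}{6} = -85 + 138 \frac{\sqrt{3} \left(-2 + 5\right)}{6} = -85 + 138 \cdot \frac{1}{6} \sqrt{3} \cdot 3 = -85 + 138 \frac{\sqrt{3}}{2} = -85 + 69 \sqrt{3}$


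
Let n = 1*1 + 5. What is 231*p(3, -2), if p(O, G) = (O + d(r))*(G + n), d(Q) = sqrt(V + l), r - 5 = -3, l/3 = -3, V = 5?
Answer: 2772 + 1848*I ≈ 2772.0 + 1848.0*I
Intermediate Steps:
l = -9 (l = 3*(-3) = -9)
n = 6 (n = 1 + 5 = 6)
r = 2 (r = 5 - 3 = 2)
d(Q) = 2*I (d(Q) = sqrt(5 - 9) = sqrt(-4) = 2*I)
p(O, G) = (6 + G)*(O + 2*I) (p(O, G) = (O + 2*I)*(G + 6) = (O + 2*I)*(6 + G) = (6 + G)*(O + 2*I))
231*p(3, -2) = 231*(6*3 + 12*I - 2*3 + 2*I*(-2)) = 231*(18 + 12*I - 6 - 4*I) = 231*(12 + 8*I) = 2772 + 1848*I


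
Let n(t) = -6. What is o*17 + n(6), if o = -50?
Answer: -856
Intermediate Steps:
o*17 + n(6) = -50*17 - 6 = -850 - 6 = -856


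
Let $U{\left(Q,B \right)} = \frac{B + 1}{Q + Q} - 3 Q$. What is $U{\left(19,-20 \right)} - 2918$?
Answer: $- \frac{5951}{2} \approx -2975.5$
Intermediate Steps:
$U{\left(Q,B \right)} = - 3 Q + \frac{1 + B}{2 Q}$ ($U{\left(Q,B \right)} = \frac{1 + B}{2 Q} - 3 Q = - 3 Q + \frac{1 + B}{2 Q}$)
$U{\left(19,-20 \right)} - 2918 = \frac{1 - 20 - 6 \cdot 19^{2}}{2 \cdot 19} - 2918 = \frac{1}{2} \cdot \frac{1}{19} \left(1 - 20 - 2166\right) - 2918 = \frac{1}{2} \cdot \frac{1}{19} \left(-2185\right) - 2918 = - \frac{115}{2} - 2918 = - \frac{5951}{2}$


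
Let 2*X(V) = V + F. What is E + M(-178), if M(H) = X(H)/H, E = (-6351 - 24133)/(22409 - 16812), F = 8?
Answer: -4950407/996266 ≈ -4.9690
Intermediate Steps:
X(V) = 4 + V/2 (X(V) = (V + 8)/2 = (8 + V)/2 = 4 + V/2)
E = -30484/5597 ≈ -5.4465
M(H) = (4 + H/2)/H
E + M(-178) = -30484/5597 + (1/2)*(8 - 178)/(-178) = -30484/5597 + (1/2)*(-1/178)*(-170) = -30484/5597 + 85/178 = -4950407/996266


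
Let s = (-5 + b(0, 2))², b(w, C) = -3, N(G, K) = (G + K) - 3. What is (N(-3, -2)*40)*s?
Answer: -20480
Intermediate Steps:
N(G, K) = -3 + G + K
s = 64 (s = (-5 - 3)² = (-8)² = 64)
(N(-3, -2)*40)*s = ((-3 - 3 - 2)*40)*64 = -8*40*64 = -320*64 = -20480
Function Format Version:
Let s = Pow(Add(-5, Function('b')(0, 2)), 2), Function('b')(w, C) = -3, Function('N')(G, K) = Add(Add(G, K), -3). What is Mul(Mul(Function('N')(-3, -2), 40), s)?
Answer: -20480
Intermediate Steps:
Function('N')(G, K) = Add(-3, G, K)
s = 64 (s = Pow(Add(-5, -3), 2) = Pow(-8, 2) = 64)
Mul(Mul(Function('N')(-3, -2), 40), s) = Mul(Mul(Add(-3, -3, -2), 40), 64) = Mul(Mul(-8, 40), 64) = Mul(-320, 64) = -20480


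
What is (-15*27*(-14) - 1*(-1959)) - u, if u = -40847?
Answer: 48476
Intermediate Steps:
(-15*27*(-14) - 1*(-1959)) - u = (-15*27*(-14) - 1*(-1959)) - 1*(-40847) = (-405*(-14) + 1959) + 40847 = (5670 + 1959) + 40847 = 7629 + 40847 = 48476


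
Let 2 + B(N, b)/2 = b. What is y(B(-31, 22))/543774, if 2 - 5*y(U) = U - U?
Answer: 1/1359435 ≈ 7.3560e-7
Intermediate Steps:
B(N, b) = -4 + 2*b
y(U) = 2/5 (y(U) = 2/5 - (U - U)/5 = 2/5 - 1/5*0 = 2/5 + 0 = 2/5)
y(B(-31, 22))/543774 = (2/5)/543774 = (2/5)*(1/543774) = 1/1359435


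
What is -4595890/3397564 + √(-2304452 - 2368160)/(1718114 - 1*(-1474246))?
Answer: -2297945/1698782 + I*√1168153/1596180 ≈ -1.3527 + 0.00067712*I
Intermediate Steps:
-4595890/3397564 + √(-2304452 - 2368160)/(1718114 - 1*(-1474246)) = -4595890*1/3397564 + √(-4672612)/(1718114 + 1474246) = -2297945/1698782 + (2*I*√1168153)/3192360 = -2297945/1698782 + (2*I*√1168153)*(1/3192360) = -2297945/1698782 + I*√1168153/1596180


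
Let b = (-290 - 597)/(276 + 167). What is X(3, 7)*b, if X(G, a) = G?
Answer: -2661/443 ≈ -6.0068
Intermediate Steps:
b = -887/443 ≈ -2.0023
X(3, 7)*b = 3*(-887/443) = -2661/443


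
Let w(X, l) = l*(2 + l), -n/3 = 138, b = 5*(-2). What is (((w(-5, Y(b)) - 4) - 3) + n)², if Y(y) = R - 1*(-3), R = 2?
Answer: 148996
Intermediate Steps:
b = -10
Y(y) = 5 (Y(y) = 2 - 1*(-3) = 2 + 3 = 5)
n = -414 (n = -3*138 = -414)
(((w(-5, Y(b)) - 4) - 3) + n)² = (((5*(2 + 5) - 4) - 3) - 414)² = (((5*7 - 4) - 3) - 414)² = (((35 - 4) - 3) - 414)² = ((31 - 3) - 414)² = (28 - 414)² = (-386)² = 148996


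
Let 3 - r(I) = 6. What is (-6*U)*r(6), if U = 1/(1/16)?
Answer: 288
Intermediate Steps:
r(I) = -3 (r(I) = 3 - 1*6 = 3 - 6 = -3)
U = 16 (U = 1/(1/16) = 16)
(-6*U)*r(6) = -6*16*(-3) = -96*(-3) = 288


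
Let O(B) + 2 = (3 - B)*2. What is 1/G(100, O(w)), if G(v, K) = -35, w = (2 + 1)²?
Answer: -1/35 ≈ -0.028571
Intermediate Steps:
w = 9 (w = 3² = 9)
O(B) = 4 - 2*B (O(B) = -2 + (3 - B)*2 = -2 + (6 - 2*B) = 4 - 2*B)
1/G(100, O(w)) = 1/(-35) = -1/35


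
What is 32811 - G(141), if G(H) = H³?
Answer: -2770410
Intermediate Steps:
32811 - G(141) = 32811 - 1*141³ = 32811 - 1*2803221 = 32811 - 2803221 = -2770410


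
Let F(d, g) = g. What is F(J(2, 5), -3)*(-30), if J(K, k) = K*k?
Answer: 90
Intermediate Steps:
F(J(2, 5), -3)*(-30) = -3*(-30) = 90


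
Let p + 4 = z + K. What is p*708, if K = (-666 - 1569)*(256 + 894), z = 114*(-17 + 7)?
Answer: -1820546952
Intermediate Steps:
z = -1140 (z = 114*(-10) = -1140)
K = -2570250 (K = -2235*1150 = -2570250)
p = -2571394 (p = -4 + (-1140 - 2570250) = -4 - 2571390 = -2571394)
p*708 = -2571394*708 = -1820546952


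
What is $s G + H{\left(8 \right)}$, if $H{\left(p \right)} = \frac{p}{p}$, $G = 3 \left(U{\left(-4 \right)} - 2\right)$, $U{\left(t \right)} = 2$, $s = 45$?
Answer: $1$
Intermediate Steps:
$G = 0$ ($G = 3 \left(2 - 2\right) = 3 \cdot 0 = 0$)
$H{\left(p \right)} = 1$
$s G + H{\left(8 \right)} = 45 \cdot 0 + 1 = 0 + 1 = 1$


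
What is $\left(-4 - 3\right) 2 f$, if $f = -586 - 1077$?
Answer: $23282$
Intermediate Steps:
$f = -1663$
$\left(-4 - 3\right) 2 f = \left(-4 - 3\right) 2 \left(-1663\right) = \left(-7\right) 2 \left(-1663\right) = \left(-14\right) \left(-1663\right) = 23282$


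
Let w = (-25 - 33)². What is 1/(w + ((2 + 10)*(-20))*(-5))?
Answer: 1/4564 ≈ 0.00021911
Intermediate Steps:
w = 3364 (w = (-58)² = 3364)
1/(w + ((2 + 10)*(-20))*(-5)) = 1/(3364 + ((2 + 10)*(-20))*(-5)) = 1/(3364 + (12*(-20))*(-5)) = 1/(3364 - 240*(-5)) = 1/(3364 + 1200) = 1/4564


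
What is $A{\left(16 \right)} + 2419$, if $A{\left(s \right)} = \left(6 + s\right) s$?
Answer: $2771$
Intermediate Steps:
$A{\left(s \right)} = s \left(6 + s\right)$
$A{\left(16 \right)} + 2419 = 16 \left(6 + 16\right) + 2419 = 16 \cdot 22 + 2419 = 352 + 2419 = 2771$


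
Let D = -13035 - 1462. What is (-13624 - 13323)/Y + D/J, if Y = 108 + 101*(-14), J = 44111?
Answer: 1169726035/57608966 ≈ 20.305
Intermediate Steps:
D = -14497
Y = -1306 (Y = 108 - 1414 = -1306)
(-13624 - 13323)/Y + D/J = (-13624 - 13323)/(-1306) - 14497/44111 = -26947*(-1/1306) - 14497*1/44111 = 26947/1306 - 14497/44111 = 1169726035/57608966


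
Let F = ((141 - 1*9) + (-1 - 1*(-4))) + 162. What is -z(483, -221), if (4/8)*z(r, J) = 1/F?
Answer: -2/297 ≈ -0.0067340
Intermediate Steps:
F = 297 (F = ((141 - 9) + (-1 + 4)) + 162 = (132 + 3) + 162 = 135 + 162 = 297)
z(r, J) = 2/297
-z(483, -221) = -1*2/297 = -2/297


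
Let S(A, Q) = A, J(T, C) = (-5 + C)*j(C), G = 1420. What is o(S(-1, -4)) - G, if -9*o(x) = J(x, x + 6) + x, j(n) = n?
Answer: -12779/9 ≈ -1419.9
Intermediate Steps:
J(T, C) = C*(-5 + C) (J(T, C) = (-5 + C)*C = C*(-5 + C))
o(x) = -x/9 - (1 + x)*(6 + x)/9 (o(x) = -((x + 6)*(-5 + (x + 6)) + x)/9 = -((6 + x)*(-5 + (6 + x)) + x)/9 = -((6 + x)*(1 + x) + x)/9 = -((1 + x)*(6 + x) + x)/9 = -(x + (1 + x)*(6 + x))/9 = -x/9 - (1 + x)*(6 + x)/9)
o(S(-1, -4)) - G = (-⅑*(-1) - (1 - 1)*(6 - 1)/9) - 1*1420 = (⅑ - ⅑*0*5) - 1420 = (⅑ + 0) - 1420 = ⅑ - 1420 = -12779/9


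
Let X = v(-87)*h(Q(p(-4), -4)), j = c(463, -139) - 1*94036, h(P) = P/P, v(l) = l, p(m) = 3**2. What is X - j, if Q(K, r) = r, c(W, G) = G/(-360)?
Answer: 33821501/360 ≈ 93949.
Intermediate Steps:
p(m) = 9
c(W, G) = -G/360 (c(W, G) = G*(-1/360) = -G/360)
h(P) = 1
j = -33852821/360 (j = -1/360*(-139) - 1*94036 = 139/360 - 94036 = -33852821/360 ≈ -94036.)
X = -87 (X = -87*1 = -87)
X - j = -87 - 1*(-33852821/360) = -87 + 33852821/360 = 33821501/360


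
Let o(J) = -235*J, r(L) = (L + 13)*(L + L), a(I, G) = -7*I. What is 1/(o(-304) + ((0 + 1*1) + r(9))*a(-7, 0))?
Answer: 1/90893 ≈ 1.1002e-5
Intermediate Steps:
r(L) = 2*L*(13 + L) (r(L) = (13 + L)*(2*L) = 2*L*(13 + L))
1/(o(-304) + ((0 + 1*1) + r(9))*a(-7, 0)) = 1/(-235*(-304) + ((0 + 1*1) + 2*9*(13 + 9))*(-7*(-7))) = 1/(71440 + ((0 + 1) + 2*9*22)*49) = 1/(71440 + (1 + 396)*49) = 1/(71440 + 397*49) = 1/(71440 + 19453) = 1/90893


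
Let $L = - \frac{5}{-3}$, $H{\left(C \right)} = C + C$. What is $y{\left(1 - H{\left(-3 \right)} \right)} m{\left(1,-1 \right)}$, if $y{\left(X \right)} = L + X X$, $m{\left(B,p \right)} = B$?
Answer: $\frac{152}{3} \approx 50.667$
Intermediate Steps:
$H{\left(C \right)} = 2 C$
$L = \frac{5}{3}$ ($L = \left(-5\right) \left(- \frac{1}{3}\right) = \frac{5}{3} \approx 1.6667$)
$y{\left(X \right)} = \frac{5}{3} + X^{2}$ ($y{\left(X \right)} = \frac{5}{3} + X X = \frac{5}{3} + X^{2}$)
$y{\left(1 - H{\left(-3 \right)} \right)} m{\left(1,-1 \right)} = \left(\frac{5}{3} + \left(1 - 2 \left(-3\right)\right)^{2}\right) 1 = \left(\frac{5}{3} + \left(1 - -6\right)^{2}\right) 1 = \left(\frac{5}{3} + \left(1 + 6\right)^{2}\right) 1 = \left(\frac{5}{3} + 7^{2}\right) 1 = \left(\frac{5}{3} + 49\right) 1 = \frac{152}{3} \cdot 1 = \frac{152}{3}$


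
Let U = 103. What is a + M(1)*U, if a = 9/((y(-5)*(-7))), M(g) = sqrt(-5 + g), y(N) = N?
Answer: 9/35 + 206*I ≈ 0.25714 + 206.0*I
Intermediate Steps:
a = 9/35 (a = 9/((-5*(-7))) = 9/35 ≈ 0.25714)
a + M(1)*U = 9/35 + sqrt(-5 + 1)*103 = 9/35 + sqrt(-4)*103 = 9/35 + (2*I)*103 = 9/35 + 206*I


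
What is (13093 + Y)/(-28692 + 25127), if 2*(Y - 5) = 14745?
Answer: -40941/7130 ≈ -5.7421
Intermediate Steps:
Y = 14755/2 (Y = 5 + (1/2)*14745 = 5 + 14745/2 = 14755/2 ≈ 7377.5)
(13093 + Y)/(-28692 + 25127) = (13093 + 14755/2)/(-28692 + 25127) = (40941/2)/(-3565) = (40941/2)*(-1/3565) = -40941/7130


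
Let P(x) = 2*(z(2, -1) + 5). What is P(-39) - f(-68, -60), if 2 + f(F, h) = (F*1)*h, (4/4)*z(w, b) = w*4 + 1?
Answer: -4050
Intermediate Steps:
z(w, b) = 1 + 4*w (z(w, b) = w*4 + 1 = 4*w + 1 = 1 + 4*w)
P(x) = 28 (P(x) = 2*((1 + 4*2) + 5) = 2*((1 + 8) + 5) = 2*(9 + 5) = 2*14 = 28)
f(F, h) = -2 + F*h (f(F, h) = -2 + (F*1)*h = -2 + F*h)
P(-39) - f(-68, -60) = 28 - (-2 - 68*(-60)) = 28 - (-2 + 4080) = 28 - 1*4078 = 28 - 4078 = -4050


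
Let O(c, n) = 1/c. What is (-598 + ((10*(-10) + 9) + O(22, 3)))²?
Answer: 229734649/484 ≈ 4.7466e+5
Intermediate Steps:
(-598 + ((10*(-10) + 9) + O(22, 3)))² = (-598 + ((10*(-10) + 9) + 1/22))² = (-598 + ((-100 + 9) + 1/22))² = (-598 + (-91 + 1/22))² = (-598 - 2001/22)² = (-15157/22)² = 229734649/484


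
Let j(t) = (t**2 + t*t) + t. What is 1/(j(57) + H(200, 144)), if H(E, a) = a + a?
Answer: 1/6843 ≈ 0.00014613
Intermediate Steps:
H(E, a) = 2*a
j(t) = t + 2*t**2 (j(t) = (t**2 + t**2) + t = 2*t**2 + t = t + 2*t**2)
1/(j(57) + H(200, 144)) = 1/(57*(1 + 2*57) + 2*144) = 1/(57*(1 + 114) + 288) = 1/(57*115 + 288) = 1/(6555 + 288) = 1/6843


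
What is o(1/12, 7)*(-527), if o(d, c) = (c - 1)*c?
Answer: -22134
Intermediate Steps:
o(d, c) = c*(-1 + c) (o(d, c) = (-1 + c)*c = c*(-1 + c))
o(1/12, 7)*(-527) = (7*(-1 + 7))*(-527) = (7*6)*(-527) = 42*(-527) = -22134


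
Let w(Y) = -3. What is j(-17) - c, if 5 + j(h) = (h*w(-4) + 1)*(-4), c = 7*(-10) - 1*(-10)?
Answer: -153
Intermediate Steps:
c = -60 (c = -70 + 10 = -60)
j(h) = -9 + 12*h (j(h) = -5 + (h*(-3) + 1)*(-4) = -5 + (-3*h + 1)*(-4) = -5 + (1 - 3*h)*(-4) = -5 + (-4 + 12*h) = -9 + 12*h)
j(-17) - c = (-9 + 12*(-17)) - 1*(-60) = (-9 - 204) + 60 = -213 + 60 = -153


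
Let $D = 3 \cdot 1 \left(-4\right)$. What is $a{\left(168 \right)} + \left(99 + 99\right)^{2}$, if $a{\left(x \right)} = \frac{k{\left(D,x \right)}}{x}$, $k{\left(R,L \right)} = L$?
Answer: $39205$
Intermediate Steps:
$D = -12$ ($D = 3 \left(-4\right) = -12$)
$a{\left(x \right)} = 1$ ($a{\left(x \right)} = \frac{x}{x} = 1$)
$a{\left(168 \right)} + \left(99 + 99\right)^{2} = 1 + \left(99 + 99\right)^{2} = 1 + 198^{2} = 1 + 39204 = 39205$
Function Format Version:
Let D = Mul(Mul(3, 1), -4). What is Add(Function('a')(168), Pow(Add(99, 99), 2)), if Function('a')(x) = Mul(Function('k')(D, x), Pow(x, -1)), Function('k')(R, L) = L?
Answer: 39205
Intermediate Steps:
D = -12 (D = Mul(3, -4) = -12)
Function('a')(x) = 1 (Function('a')(x) = Mul(x, Pow(x, -1)) = 1)
Add(Function('a')(168), Pow(Add(99, 99), 2)) = Add(1, Pow(Add(99, 99), 2)) = Add(1, Pow(198, 2)) = Add(1, 39204) = 39205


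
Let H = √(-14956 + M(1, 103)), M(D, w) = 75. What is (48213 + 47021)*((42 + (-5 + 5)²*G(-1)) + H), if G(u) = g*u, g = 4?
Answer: 3999828 + 95234*I*√14881 ≈ 3.9998e+6 + 1.1617e+7*I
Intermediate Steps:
G(u) = 4*u
H = I*√14881 (H = √(-14956 + 75) = √(-14881) = I*√14881 ≈ 121.99*I)
(48213 + 47021)*((42 + (-5 + 5)²*G(-1)) + H) = (48213 + 47021)*((42 + (-5 + 5)²*(4*(-1))) + I*√14881) = 95234*((42 + 0²*(-4)) + I*√14881) = 95234*((42 + 0*(-4)) + I*√14881) = 95234*((42 + 0) + I*√14881) = 95234*(42 + I*√14881) = 3999828 + 95234*I*√14881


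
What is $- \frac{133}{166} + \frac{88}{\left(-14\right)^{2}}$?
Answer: $- \frac{2865}{8134} \approx -0.35223$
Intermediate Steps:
$- \frac{133}{166} + \frac{88}{\left(-14\right)^{2}} = \left(-133\right) \frac{1}{166} + \frac{88}{196} = - \frac{133}{166} + 88 \cdot \frac{1}{196} = - \frac{133}{166} + \frac{22}{49} = - \frac{2865}{8134}$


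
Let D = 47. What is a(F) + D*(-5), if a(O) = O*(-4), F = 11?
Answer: -279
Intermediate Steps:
a(O) = -4*O
a(F) + D*(-5) = -4*11 + 47*(-5) = -44 - 235 = -279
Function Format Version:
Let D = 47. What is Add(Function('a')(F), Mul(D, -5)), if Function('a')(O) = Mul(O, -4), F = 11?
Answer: -279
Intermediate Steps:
Function('a')(O) = Mul(-4, O)
Add(Function('a')(F), Mul(D, -5)) = Add(Mul(-4, 11), Mul(47, -5)) = Add(-44, -235) = -279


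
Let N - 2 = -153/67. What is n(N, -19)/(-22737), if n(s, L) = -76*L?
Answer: -1444/22737 ≈ -0.063509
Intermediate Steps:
N = -19/67 (N = 2 - 153/67 = -19/67 ≈ -0.28358)
n(N, -19)/(-22737) = -76*(-19)/(-22737) = 1444*(-1/22737) = -1444/22737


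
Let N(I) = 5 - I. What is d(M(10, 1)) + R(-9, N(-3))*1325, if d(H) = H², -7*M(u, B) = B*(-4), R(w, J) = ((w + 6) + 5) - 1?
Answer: 64941/49 ≈ 1325.3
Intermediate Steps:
R(w, J) = 10 + w (R(w, J) = ((6 + w) + 5) - 1 = (11 + w) - 1 = 10 + w)
M(u, B) = 4*B/7 (M(u, B) = -B*(-4)/7 = -(-4)*B/7 = 4*B/7)
d(M(10, 1)) + R(-9, N(-3))*1325 = ((4/7)*1)² + (10 - 9)*1325 = (4/7)² + 1*1325 = 16/49 + 1325 = 64941/49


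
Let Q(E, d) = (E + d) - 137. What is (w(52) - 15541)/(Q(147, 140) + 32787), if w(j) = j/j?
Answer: -5180/10979 ≈ -0.47181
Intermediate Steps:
Q(E, d) = -137 + E + d
w(j) = 1
(w(52) - 15541)/(Q(147, 140) + 32787) = (1 - 15541)/((-137 + 147 + 140) + 32787) = -15540/(150 + 32787) = -15540/32937 = -15540*1/32937 = -5180/10979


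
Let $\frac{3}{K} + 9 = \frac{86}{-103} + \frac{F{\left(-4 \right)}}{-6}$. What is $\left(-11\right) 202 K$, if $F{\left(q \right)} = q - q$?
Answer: $\frac{686598}{1013} \approx 677.79$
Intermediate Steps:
$F{\left(q \right)} = 0$
$K = - \frac{309}{1013}$ ($K = \frac{3}{-9 + \left(\frac{86}{-103} + \frac{0}{-6}\right)} = \frac{3}{-9 + \left(86 \left(- \frac{1}{103}\right) + 0 \left(- \frac{1}{6}\right)\right)} = \frac{3}{-9 + \left(- \frac{86}{103} + 0\right)} = \frac{3}{-9 - \frac{86}{103}} = \frac{3}{- \frac{1013}{103}} = 3 \left(- \frac{103}{1013}\right) = - \frac{309}{1013} \approx -0.30503$)
$\left(-11\right) 202 K = \left(-11\right) 202 \left(- \frac{309}{1013}\right) = \left(-2222\right) \left(- \frac{309}{1013}\right) = \frac{686598}{1013}$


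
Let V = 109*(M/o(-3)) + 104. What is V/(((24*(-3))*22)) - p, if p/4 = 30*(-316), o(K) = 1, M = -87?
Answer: 60074659/1584 ≈ 37926.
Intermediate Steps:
p = -37920 (p = 4*(30*(-316)) = 4*(-9480) = -37920)
V = -9379 (V = 109*(-87/1) + 104 = 109*(-87*1) + 104 = 109*(-87) + 104 = -9483 + 104 = -9379)
V/(((24*(-3))*22)) - p = -9379/((24*(-3))*22) - 1*(-37920) = -9379/((-72*22)) + 37920 = -9379/(-1584) + 37920 = -9379*(-1/1584) + 37920 = 9379/1584 + 37920 = 60074659/1584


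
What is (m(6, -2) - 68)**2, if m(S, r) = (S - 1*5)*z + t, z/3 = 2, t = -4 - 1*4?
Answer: 4900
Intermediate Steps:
t = -8 (t = -4 - 4 = -8)
z = 6 (z = 3*2 = 6)
m(S, r) = -38 + 6*S (m(S, r) = (S - 1*5)*6 - 8 = (S - 5)*6 - 8 = (-5 + S)*6 - 8 = (-30 + 6*S) - 8 = -38 + 6*S)
(m(6, -2) - 68)**2 = ((-38 + 6*6) - 68)**2 = ((-38 + 36) - 68)**2 = (-2 - 68)**2 = (-70)**2 = 4900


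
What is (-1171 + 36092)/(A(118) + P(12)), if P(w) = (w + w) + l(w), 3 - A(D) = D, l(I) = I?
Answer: -34921/79 ≈ -442.04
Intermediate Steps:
A(D) = 3 - D
P(w) = 3*w (P(w) = (w + w) + w = 2*w + w = 3*w)
(-1171 + 36092)/(A(118) + P(12)) = (-1171 + 36092)/((3 - 1*118) + 3*12) = 34921/((3 - 118) + 36) = 34921/(-115 + 36) = 34921/(-79) = 34921*(-1/79) = -34921/79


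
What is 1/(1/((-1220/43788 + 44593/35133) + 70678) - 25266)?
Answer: -3020367050976/76312593867226177 ≈ -3.9579e-5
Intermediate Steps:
1/(1/((-1220/43788 + 44593/35133) + 70678) - 25266) = 1/(1/((-1220*1/43788 + 44593*(1/35133)) + 70678) - 25266) = 1/(1/((-305/10947 + 44593/35133) + 70678) - 25266) = 1/(1/(53049334/42733439 + 70678) - 25266) = 1/(1/(3020367050976/42733439) - 25266) = 1/(42733439/3020367050976 - 25266) = 1/(-76312593867226177/3020367050976) = -3020367050976/76312593867226177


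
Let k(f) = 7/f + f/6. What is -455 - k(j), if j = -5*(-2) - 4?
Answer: -2743/6 ≈ -457.17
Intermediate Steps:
j = 6 (j = 10 - 4 = 6)
k(f) = 7/f + f/6 (k(f) = 7/f + f*(⅙) = 7/f + f/6)
-455 - k(j) = -455 - (7/6 + (⅙)*6) = -455 - (7*(⅙) + 1) = -455 - (7/6 + 1) = -455 - 1*13/6 = -455 - 13/6 = -2743/6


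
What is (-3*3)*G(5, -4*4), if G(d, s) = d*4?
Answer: -180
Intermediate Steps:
G(d, s) = 4*d
(-3*3)*G(5, -4*4) = (-3*3)*(4*5) = -9*20 = -180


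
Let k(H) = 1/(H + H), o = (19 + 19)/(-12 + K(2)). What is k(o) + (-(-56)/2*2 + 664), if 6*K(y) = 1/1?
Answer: 328249/456 ≈ 719.84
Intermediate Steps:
K(y) = ⅙ (K(y) = (⅙)/1 = (⅙)*1 = ⅙)
o = -228/71 (o = (19 + 19)/(-12 + ⅙) = 38/(-71/6) = 38*(-6/71) = -228/71 ≈ -3.2113)
k(H) = 1/(2*H)
k(o) + (-(-56)/2*2 + 664) = 1/(2*(-228/71)) + (-(-56)/2*2 + 664) = (½)*(-71/228) + (-(-56)/2*2 + 664) = -71/456 + (-8*(-7/2)*2 + 664) = -71/456 + (28*2 + 664) = -71/456 + (56 + 664) = -71/456 + 720 = 328249/456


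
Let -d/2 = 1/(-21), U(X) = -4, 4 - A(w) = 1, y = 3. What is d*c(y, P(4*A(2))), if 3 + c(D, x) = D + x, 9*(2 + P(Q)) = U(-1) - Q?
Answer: -68/189 ≈ -0.35979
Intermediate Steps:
A(w) = 3 (A(w) = 4 - 1*1 = 4 - 1 = 3)
P(Q) = -22/9 - Q/9 (P(Q) = -2 + (-4 - Q)/9 = -2 + (-4/9 - Q/9) = -22/9 - Q/9)
c(D, x) = -3 + D + x (c(D, x) = -3 + (D + x) = -3 + D + x)
d = 2/21 (d = -2/(-21) = -2*(-1/21) = 2/21 ≈ 0.095238)
d*c(y, P(4*A(2))) = 2*(-3 + 3 + (-22/9 - 4*3/9))/21 = 2*(-3 + 3 + (-22/9 - 1/9*12))/21 = 2*(-3 + 3 + (-22/9 - 4/3))/21 = 2*(-3 + 3 - 34/9)/21 = (2/21)*(-34/9) = -68/189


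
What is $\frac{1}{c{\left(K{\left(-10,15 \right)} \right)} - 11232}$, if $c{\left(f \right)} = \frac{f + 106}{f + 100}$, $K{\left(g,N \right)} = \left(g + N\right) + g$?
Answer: $- \frac{95}{1066939} \approx -8.904 \cdot 10^{-5}$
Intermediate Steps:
$K{\left(g,N \right)} = N + 2 g$ ($K{\left(g,N \right)} = \left(N + g\right) + g = N + 2 g$)
$c{\left(f \right)} = \frac{106 + f}{100 + f}$
$\frac{1}{c{\left(K{\left(-10,15 \right)} \right)} - 11232} = \frac{1}{\frac{106 + \left(15 + 2 \left(-10\right)\right)}{100 + \left(15 + 2 \left(-10\right)\right)} - 11232} = \frac{1}{\frac{106 + \left(15 - 20\right)}{100 + \left(15 - 20\right)} - 11232} = \frac{1}{\frac{106 - 5}{100 - 5} - 11232} = \frac{1}{\frac{1}{95} \cdot 101 - 11232} = \frac{1}{\frac{101}{95} - 11232} = \frac{1}{- \frac{1066939}{95}} = - \frac{95}{1066939}$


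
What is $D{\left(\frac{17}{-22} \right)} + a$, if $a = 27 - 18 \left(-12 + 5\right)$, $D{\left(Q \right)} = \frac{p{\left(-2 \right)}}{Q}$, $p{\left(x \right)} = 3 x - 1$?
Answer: $\frac{2755}{17} \approx 162.06$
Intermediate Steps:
$p{\left(x \right)} = -1 + 3 x$
$D{\left(Q \right)} = - \frac{7}{Q}$ ($D{\left(Q \right)} = \frac{-1 + 3 \left(-2\right)}{Q} = \frac{-1 - 6}{Q} = - \frac{7}{Q}$)
$a = 153$ ($a = 27 - -126 = 27 + 126 = 153$)
$D{\left(\frac{17}{-22} \right)} + a = - \frac{7}{17 \frac{1}{-22}} + 153 = - \frac{7}{17 \left(- \frac{1}{22}\right)} + 153 = - \frac{7}{- \frac{17}{22}} + 153 = \left(-7\right) \left(- \frac{22}{17}\right) + 153 = \frac{154}{17} + 153 = \frac{2755}{17}$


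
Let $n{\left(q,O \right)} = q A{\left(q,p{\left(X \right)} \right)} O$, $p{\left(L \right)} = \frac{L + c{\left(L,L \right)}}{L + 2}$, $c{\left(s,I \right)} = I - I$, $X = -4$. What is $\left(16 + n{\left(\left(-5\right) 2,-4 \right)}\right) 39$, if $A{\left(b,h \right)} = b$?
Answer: $-14976$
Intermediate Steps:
$c{\left(s,I \right)} = 0$
$p{\left(L \right)} = \frac{L}{2 + L}$ ($p{\left(L \right)} = \frac{L + 0}{L + 2} = \frac{L}{2 + L}$)
$n{\left(q,O \right)} = O q^{2}$ ($n{\left(q,O \right)} = q q O = q^{2} O = O q^{2}$)
$\left(16 + n{\left(\left(-5\right) 2,-4 \right)}\right) 39 = \left(16 - 4 \left(\left(-5\right) 2\right)^{2}\right) 39 = \left(16 - 4 \left(-10\right)^{2}\right) 39 = \left(16 - 400\right) 39 = \left(-384\right) 39 = -14976$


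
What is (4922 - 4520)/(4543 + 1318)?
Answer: 402/5861 ≈ 0.068589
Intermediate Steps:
(4922 - 4520)/(4543 + 1318) = 402/5861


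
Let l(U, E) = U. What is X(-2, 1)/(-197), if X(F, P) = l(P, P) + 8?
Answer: -9/197 ≈ -0.045685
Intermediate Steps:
X(F, P) = 8 + P (X(F, P) = P + 8 = 8 + P)
X(-2, 1)/(-197) = (8 + 1)/(-197) = 9*(-1/197) = -9/197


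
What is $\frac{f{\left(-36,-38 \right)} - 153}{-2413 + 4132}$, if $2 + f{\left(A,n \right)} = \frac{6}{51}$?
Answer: $- \frac{2633}{29223} \approx -0.0901$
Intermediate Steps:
$f{\left(A,n \right)} = - \frac{32}{17}$ ($f{\left(A,n \right)} = -2 + \frac{6}{51} = -2 + 6 \cdot \frac{1}{51} = -2 + \frac{2}{17} = - \frac{32}{17}$)
$\frac{f{\left(-36,-38 \right)} - 153}{-2413 + 4132} = \frac{- \frac{32}{17} - 153}{-2413 + 4132} = - \frac{2633}{17 \cdot 1719} = \left(- \frac{2633}{17}\right) \frac{1}{1719} = - \frac{2633}{29223}$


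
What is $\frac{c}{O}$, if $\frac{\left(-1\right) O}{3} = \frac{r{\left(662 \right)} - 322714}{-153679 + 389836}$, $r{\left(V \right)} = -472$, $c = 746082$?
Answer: $\frac{29365414479}{161593} \approx 1.8172 \cdot 10^{5}$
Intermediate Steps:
$O = \frac{323186}{78719}$ ($O = - 3 \frac{-472 - 322714}{-153679 + 389836} = - 3 \left(- \frac{323186}{236157}\right) = - 3 \left(\left(-323186\right) \frac{1}{236157}\right) = \left(-3\right) \left(- \frac{323186}{236157}\right) = \frac{323186}{78719} \approx 4.1056$)
$\frac{c}{O} = \frac{746082}{\frac{323186}{78719}} = 746082 \cdot \frac{78719}{323186} = \frac{29365414479}{161593}$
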